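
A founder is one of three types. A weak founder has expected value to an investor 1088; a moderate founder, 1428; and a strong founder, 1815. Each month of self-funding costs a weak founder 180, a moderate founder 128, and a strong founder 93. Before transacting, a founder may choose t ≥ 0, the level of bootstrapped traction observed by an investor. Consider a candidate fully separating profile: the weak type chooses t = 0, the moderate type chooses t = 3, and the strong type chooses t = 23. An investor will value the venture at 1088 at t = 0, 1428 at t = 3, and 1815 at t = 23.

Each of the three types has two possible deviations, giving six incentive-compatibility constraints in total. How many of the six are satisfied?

3

Weak (own payoff 1088): to t=3 gives 1428 − 180×3 = 888 → no gain ✓; to t=23 gives 1815 − 180×23 = -2325 → no gain ✓.
Moderate (own payoff 1428 − 128×3 = 1044): to t=0 gives 1088 → profitable ✗; to t=23 gives 1815 − 128×23 = -1129 → no gain ✓.
Strong (own payoff 1815 − 93×23 = -324): to t=0 gives 1088 → profitable ✗; to t=3 gives 1428 − 93×3 = 1149 → profitable ✗.
3 of the 6 constraints hold; not an equilibrium.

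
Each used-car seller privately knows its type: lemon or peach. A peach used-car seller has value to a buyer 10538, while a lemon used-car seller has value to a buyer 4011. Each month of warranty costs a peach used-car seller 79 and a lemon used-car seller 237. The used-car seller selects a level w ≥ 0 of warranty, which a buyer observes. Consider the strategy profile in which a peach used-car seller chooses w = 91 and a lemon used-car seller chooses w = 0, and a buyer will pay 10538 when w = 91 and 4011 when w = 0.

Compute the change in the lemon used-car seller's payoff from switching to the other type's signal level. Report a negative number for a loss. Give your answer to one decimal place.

Playing w = 0 the lemon used-car seller receives 4011.
Deviating to w = 91 brings payment 10538 at cost 237 × 91 = 21567, netting -11029.
Gain from deviating: -11029 − 4011 = -15040.0.
The gain is negative, so the lemon type's incentive-compatibility constraint is satisfied.

-15040.0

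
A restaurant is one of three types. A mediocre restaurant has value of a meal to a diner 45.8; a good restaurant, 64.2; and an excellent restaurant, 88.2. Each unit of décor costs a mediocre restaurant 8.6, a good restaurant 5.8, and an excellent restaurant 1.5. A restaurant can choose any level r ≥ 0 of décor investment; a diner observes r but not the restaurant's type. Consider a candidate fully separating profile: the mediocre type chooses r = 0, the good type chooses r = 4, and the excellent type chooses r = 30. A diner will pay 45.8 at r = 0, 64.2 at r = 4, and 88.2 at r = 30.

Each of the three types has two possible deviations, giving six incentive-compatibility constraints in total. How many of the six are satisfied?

Mediocre (own payoff 45.8): to r=4 gives 64.2 − 8.6×4 = 29.8 → no gain ✓; to r=30 gives 88.2 − 8.6×30 = -169.8 → no gain ✓.
Good (own payoff 64.2 − 5.8×4 = 41): to r=0 gives 45.8 → profitable ✗; to r=30 gives 88.2 − 5.8×30 = -85.8 → no gain ✓.
Excellent (own payoff 88.2 − 1.5×30 = 43.2): to r=0 gives 45.8 → profitable ✗; to r=4 gives 64.2 − 1.5×4 = 58.2 → profitable ✗.
3 of the 6 constraints hold; not an equilibrium.

3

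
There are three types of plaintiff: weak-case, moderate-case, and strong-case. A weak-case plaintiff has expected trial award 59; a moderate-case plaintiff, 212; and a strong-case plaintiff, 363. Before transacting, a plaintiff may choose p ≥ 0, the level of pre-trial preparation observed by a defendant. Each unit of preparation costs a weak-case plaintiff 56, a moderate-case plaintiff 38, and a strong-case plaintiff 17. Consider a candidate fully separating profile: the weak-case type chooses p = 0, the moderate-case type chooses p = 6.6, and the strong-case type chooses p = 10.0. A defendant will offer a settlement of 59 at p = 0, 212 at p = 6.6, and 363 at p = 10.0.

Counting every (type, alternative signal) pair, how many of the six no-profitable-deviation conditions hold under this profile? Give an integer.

4

Strong-case (own payoff 363 − 17×10.0 = 193): to p=0 gives 59 → no gain ✓; to p=6.6 gives 212 − 17×6.6 = 99.8 → no gain ✓.
Moderate-case (own payoff 212 − 38×6.6 = -38.8): to p=0 gives 59 → profitable ✗; to p=10.0 gives 363 − 38×10.0 = -17 → profitable ✗.
Weak-case (own payoff 59): to p=6.6 gives 212 − 56×6.6 = -157.6 → no gain ✓; to p=10.0 gives 363 − 56×10.0 = -197 → no gain ✓.
4 of the 6 constraints hold; not an equilibrium.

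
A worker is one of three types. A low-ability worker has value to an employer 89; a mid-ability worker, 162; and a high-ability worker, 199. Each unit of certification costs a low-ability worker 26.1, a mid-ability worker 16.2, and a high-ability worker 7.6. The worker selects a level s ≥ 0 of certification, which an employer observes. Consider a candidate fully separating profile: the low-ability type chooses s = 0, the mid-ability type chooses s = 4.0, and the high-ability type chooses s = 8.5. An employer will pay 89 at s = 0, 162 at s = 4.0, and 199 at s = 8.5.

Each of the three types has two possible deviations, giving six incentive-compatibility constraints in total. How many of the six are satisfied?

High-ability (own payoff 199 − 7.6×8.5 = 134.4): to s=0 gives 89 → no gain ✓; to s=4.0 gives 162 − 7.6×4.0 = 131.6 → no gain ✓.
Low-ability (own payoff 89): to s=4.0 gives 162 − 26.1×4.0 = 57.6 → no gain ✓; to s=8.5 gives 199 − 26.1×8.5 = -22.85 → no gain ✓.
Mid-ability (own payoff 162 − 16.2×4.0 = 97.2): to s=0 gives 89 → no gain ✓; to s=8.5 gives 199 − 16.2×8.5 = 61.3 → no gain ✓.
6 of the 6 constraints hold; this profile is a separating equilibrium.

6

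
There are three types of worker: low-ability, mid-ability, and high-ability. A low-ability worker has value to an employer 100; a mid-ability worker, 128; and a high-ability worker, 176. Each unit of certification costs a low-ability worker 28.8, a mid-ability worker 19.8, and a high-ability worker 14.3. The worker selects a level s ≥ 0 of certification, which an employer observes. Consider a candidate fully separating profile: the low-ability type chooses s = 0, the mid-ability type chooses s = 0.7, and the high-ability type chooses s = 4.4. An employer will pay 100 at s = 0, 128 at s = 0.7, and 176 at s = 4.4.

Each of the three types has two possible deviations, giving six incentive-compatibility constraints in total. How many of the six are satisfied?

4

Low-ability (own payoff 100): to s=0.7 gives 128 − 28.8×0.7 = 107.84 → profitable ✗; to s=4.4 gives 176 − 28.8×4.4 = 49.28 → no gain ✓.
High-ability (own payoff 176 − 14.3×4.4 = 113.08): to s=0 gives 100 → no gain ✓; to s=0.7 gives 128 − 14.3×0.7 = 117.99 → profitable ✗.
Mid-ability (own payoff 128 − 19.8×0.7 = 114.14): to s=0 gives 100 → no gain ✓; to s=4.4 gives 176 − 19.8×4.4 = 88.88 → no gain ✓.
4 of the 6 constraints hold; not an equilibrium.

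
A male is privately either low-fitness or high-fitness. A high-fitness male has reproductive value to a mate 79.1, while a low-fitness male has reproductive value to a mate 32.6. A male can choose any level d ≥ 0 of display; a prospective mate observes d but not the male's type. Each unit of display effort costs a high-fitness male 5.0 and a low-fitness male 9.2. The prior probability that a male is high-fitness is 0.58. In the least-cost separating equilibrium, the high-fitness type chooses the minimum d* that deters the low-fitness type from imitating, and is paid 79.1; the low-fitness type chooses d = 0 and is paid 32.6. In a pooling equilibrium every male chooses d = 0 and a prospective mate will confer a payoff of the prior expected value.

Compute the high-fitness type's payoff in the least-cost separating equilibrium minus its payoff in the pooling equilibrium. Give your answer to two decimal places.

Least-cost separating signal: d* solves 32.6 = 79.1 − 9.2·d*, so d* = (79.1 − 32.6)/9.2 ≈ 5.0543.
High-fitness type's separating payoff: 79.1 − 5.0 × d* = 79.1 − 5.0 × (79.1 − 32.6)/9.2 = 79.1 − 232.5/9.2 ≈ 53.8283.
Pooling payoff: 0.58 × 79.1 + 0.42 × 32.6 = 59.57.
Difference: 53.8283 − 59.57 = -5.7417, i.e. -5.74 to two decimal places.
The high-fitness type would prefer the pooling outcome.

-5.74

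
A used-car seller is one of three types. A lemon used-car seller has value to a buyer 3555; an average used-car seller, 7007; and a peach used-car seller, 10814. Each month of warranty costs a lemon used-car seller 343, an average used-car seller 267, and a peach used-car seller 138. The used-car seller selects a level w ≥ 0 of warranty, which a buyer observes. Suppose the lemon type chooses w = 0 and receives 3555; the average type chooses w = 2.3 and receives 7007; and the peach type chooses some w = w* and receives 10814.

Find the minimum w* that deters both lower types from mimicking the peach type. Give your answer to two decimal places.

Lemon type (on-path payoff 3555) won't mimic when 3555 ≥ 10814 − 343·w*, i.e. w* ≥ 21.16.
Average type (on-path payoff 7007 − 267×2.3 = 6392.9) won't mimic when 6392.9 ≥ 10814 − 267·w*, i.e. w* ≥ 16.56.
Both must hold, so w* = max(21.16, 16.56) = 21.16. The lemon type's constraint binds.

21.16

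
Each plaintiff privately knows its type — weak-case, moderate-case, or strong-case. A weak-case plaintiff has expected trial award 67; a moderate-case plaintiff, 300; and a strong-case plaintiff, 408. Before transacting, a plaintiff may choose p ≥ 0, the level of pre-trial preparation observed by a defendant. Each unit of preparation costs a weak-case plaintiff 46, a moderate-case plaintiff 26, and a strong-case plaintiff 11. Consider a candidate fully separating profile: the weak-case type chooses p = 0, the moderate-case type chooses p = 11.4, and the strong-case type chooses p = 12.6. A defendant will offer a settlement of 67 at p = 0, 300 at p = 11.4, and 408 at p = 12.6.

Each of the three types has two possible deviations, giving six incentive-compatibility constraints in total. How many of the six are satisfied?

4

Moderate-case (own payoff 300 − 26×11.4 = 3.6): to p=0 gives 67 → profitable ✗; to p=12.6 gives 408 − 26×12.6 = 80.4 → profitable ✗.
Strong-case (own payoff 408 − 11×12.6 = 269.4): to p=0 gives 67 → no gain ✓; to p=11.4 gives 300 − 11×11.4 = 174.6 → no gain ✓.
Weak-case (own payoff 67): to p=11.4 gives 300 − 46×11.4 = -224.4 → no gain ✓; to p=12.6 gives 408 − 46×12.6 = -171.6 → no gain ✓.
4 of the 6 constraints hold; not an equilibrium.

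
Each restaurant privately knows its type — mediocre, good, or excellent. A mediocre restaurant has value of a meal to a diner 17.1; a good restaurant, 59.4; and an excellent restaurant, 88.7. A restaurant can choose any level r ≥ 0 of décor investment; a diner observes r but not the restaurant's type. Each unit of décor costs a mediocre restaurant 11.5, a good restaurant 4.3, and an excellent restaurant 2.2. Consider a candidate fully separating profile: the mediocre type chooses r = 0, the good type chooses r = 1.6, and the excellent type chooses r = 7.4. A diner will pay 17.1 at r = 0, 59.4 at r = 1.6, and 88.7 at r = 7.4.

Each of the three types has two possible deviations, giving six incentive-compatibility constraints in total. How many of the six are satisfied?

Good (own payoff 59.4 − 4.3×1.6 = 52.52): to r=0 gives 17.1 → no gain ✓; to r=7.4 gives 88.7 − 4.3×7.4 = 56.88 → profitable ✗.
Excellent (own payoff 88.7 − 2.2×7.4 = 72.42): to r=0 gives 17.1 → no gain ✓; to r=1.6 gives 59.4 − 2.2×1.6 = 55.88 → no gain ✓.
Mediocre (own payoff 17.1): to r=1.6 gives 59.4 − 11.5×1.6 = 41 → profitable ✗; to r=7.4 gives 88.7 − 11.5×7.4 = 3.6 → no gain ✓.
4 of the 6 constraints hold; not an equilibrium.

4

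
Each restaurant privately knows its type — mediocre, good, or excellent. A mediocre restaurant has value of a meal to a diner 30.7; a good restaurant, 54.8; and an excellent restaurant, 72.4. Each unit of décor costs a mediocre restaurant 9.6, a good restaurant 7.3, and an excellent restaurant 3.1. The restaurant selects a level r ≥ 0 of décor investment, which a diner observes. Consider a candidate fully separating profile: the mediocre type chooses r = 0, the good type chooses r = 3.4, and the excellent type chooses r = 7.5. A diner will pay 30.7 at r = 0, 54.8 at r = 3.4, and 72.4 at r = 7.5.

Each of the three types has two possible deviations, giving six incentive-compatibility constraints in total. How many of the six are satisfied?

Good (own payoff 54.8 − 7.3×3.4 = 29.98): to r=0 gives 30.7 → profitable ✗; to r=7.5 gives 72.4 − 7.3×7.5 = 17.65 → no gain ✓.
Mediocre (own payoff 30.7): to r=3.4 gives 54.8 − 9.6×3.4 = 22.16 → no gain ✓; to r=7.5 gives 72.4 − 9.6×7.5 = 0.4 → no gain ✓.
Excellent (own payoff 72.4 − 3.1×7.5 = 49.15): to r=0 gives 30.7 → no gain ✓; to r=3.4 gives 54.8 − 3.1×3.4 = 44.26 → no gain ✓.
5 of the 6 constraints hold; not an equilibrium.

5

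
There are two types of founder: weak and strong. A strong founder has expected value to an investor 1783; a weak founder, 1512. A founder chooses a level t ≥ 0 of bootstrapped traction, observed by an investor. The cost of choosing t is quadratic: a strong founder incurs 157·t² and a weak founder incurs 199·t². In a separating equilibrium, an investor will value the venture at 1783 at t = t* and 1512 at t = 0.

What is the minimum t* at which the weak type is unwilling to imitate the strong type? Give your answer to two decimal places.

1.17

The weak type at t = 0 receives 1512; imitating at t* yields 1783 − 199·t*².
Indifference: 1512 = 1783 − 199·t*², so t*² = (1783 − 1512) / 199 ≈ 1.3618.
t* = √1.3618 ≈ 1.17.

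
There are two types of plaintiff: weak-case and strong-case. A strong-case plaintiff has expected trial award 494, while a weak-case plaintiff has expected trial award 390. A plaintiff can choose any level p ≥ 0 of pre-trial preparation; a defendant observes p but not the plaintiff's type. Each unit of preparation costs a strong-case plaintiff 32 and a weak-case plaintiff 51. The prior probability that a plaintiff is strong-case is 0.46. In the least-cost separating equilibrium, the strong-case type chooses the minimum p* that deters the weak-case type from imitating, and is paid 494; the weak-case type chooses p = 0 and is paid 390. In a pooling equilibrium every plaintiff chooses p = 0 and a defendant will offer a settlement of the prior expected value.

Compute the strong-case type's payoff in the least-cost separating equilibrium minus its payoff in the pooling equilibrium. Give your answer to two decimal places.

-9.09

Least-cost separating signal: p* solves 390 = 494 − 51·p*, so p* = (494 − 390)/51 ≈ 2.0392.
Strong-case type's separating payoff: 494 − 32 × p* = 494 − 32 × (494 − 390)/51 = 494 − 3328/51 ≈ 428.7451.
Pooling payoff: 0.46 × 494 + 0.54 × 390 = 437.84.
Difference: 428.7451 − 437.84 = -9.0949, i.e. -9.09 to two decimal places.
The strong-case type would prefer the pooling outcome.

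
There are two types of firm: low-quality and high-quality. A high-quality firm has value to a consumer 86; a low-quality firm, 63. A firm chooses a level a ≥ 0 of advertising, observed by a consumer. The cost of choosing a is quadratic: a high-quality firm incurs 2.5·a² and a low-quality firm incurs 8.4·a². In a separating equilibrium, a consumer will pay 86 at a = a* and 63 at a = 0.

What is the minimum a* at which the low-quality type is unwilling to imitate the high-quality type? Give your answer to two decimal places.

1.65

The low-quality type at a = 0 receives 63; imitating at a* yields 86 − 8.4·a*².
Indifference: 63 = 86 − 8.4·a*², so a*² = (86 − 63) / 8.4 ≈ 2.7381.
a* = √2.7381 ≈ 1.65.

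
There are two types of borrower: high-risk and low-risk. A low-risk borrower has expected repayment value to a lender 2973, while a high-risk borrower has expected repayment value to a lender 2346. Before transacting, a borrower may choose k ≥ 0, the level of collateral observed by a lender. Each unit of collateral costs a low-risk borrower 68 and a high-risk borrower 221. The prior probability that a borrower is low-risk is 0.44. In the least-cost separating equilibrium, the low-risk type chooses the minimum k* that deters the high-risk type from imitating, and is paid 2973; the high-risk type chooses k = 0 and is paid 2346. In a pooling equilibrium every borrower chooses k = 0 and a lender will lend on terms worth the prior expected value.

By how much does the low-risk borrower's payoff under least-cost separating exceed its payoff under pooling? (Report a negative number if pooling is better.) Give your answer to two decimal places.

158.20

Least-cost separating signal: k* solves 2346 = 2973 − 221·k*, so k* = (2973 − 2346)/221 ≈ 2.8371.
Low-risk type's separating payoff: 2973 − 68 × k* = 2973 − 68 × (2973 − 2346)/221 = 2973 − 42636/221 ≈ 2780.0769.
Pooling payoff: 0.44 × 2973 + 0.56 × 2346 = 2621.88.
Difference: 2780.0769 − 2621.88 = 158.1969, i.e. 158.20 to two decimal places.
The low-risk type prefers to separate.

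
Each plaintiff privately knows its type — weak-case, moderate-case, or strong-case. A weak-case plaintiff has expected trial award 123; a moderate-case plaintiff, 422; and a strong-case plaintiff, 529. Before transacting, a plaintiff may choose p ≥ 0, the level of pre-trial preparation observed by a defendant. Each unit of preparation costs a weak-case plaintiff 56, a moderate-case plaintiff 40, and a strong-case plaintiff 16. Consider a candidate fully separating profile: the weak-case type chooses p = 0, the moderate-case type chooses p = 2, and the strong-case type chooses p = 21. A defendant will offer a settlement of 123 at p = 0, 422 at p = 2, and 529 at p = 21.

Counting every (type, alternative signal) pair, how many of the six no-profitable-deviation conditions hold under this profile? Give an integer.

4

Weak-case (own payoff 123): to p=2 gives 422 − 56×2 = 310 → profitable ✗; to p=21 gives 529 − 56×21 = -647 → no gain ✓.
Moderate-case (own payoff 422 − 40×2 = 342): to p=0 gives 123 → no gain ✓; to p=21 gives 529 − 40×21 = -311 → no gain ✓.
Strong-case (own payoff 529 − 16×21 = 193): to p=0 gives 123 → no gain ✓; to p=2 gives 422 − 16×2 = 390 → profitable ✗.
4 of the 6 constraints hold; not an equilibrium.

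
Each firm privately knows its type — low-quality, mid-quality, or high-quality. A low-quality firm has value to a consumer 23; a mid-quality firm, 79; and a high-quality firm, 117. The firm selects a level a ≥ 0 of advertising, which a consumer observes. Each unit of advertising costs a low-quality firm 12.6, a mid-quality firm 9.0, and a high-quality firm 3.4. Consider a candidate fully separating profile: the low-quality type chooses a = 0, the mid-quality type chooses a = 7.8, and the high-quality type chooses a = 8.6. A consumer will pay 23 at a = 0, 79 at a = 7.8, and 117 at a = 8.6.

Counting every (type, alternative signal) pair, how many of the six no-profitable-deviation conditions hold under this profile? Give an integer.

High-quality (own payoff 117 − 3.4×8.6 = 87.76): to a=0 gives 23 → no gain ✓; to a=7.8 gives 79 − 3.4×7.8 = 52.48 → no gain ✓.
Low-quality (own payoff 23): to a=7.8 gives 79 − 12.6×7.8 = -19.28 → no gain ✓; to a=8.6 gives 117 − 12.6×8.6 = 8.64 → no gain ✓.
Mid-quality (own payoff 79 − 9.0×7.8 = 8.8): to a=0 gives 23 → profitable ✗; to a=8.6 gives 117 − 9.0×8.6 = 39.6 → profitable ✗.
4 of the 6 constraints hold; not an equilibrium.

4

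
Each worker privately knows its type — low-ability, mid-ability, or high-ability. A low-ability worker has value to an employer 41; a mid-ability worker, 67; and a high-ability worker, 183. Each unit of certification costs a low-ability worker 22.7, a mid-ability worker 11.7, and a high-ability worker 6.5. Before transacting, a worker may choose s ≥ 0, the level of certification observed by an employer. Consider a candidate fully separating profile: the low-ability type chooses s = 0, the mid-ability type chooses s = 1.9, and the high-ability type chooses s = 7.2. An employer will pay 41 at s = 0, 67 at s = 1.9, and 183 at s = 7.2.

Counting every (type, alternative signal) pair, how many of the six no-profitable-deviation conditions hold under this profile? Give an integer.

5

Mid-ability (own payoff 67 − 11.7×1.9 = 44.77): to s=0 gives 41 → no gain ✓; to s=7.2 gives 183 − 11.7×7.2 = 98.76 → profitable ✗.
Low-ability (own payoff 41): to s=1.9 gives 67 − 22.7×1.9 = 23.87 → no gain ✓; to s=7.2 gives 183 − 22.7×7.2 = 19.56 → no gain ✓.
High-ability (own payoff 183 − 6.5×7.2 = 136.2): to s=0 gives 41 → no gain ✓; to s=1.9 gives 67 − 6.5×1.9 = 54.65 → no gain ✓.
5 of the 6 constraints hold; not an equilibrium.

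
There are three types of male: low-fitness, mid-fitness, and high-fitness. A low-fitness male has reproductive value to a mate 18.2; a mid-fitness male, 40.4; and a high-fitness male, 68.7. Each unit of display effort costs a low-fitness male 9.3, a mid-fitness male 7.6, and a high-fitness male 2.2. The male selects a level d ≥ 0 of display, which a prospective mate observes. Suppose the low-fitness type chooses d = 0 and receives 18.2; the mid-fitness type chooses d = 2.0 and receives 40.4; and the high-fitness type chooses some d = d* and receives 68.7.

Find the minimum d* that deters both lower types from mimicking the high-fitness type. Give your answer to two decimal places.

Low-fitness type (on-path payoff 18.2) won't mimic when 18.2 ≥ 68.7 − 9.3·d*, i.e. d* ≥ 5.43.
Mid-fitness type (on-path payoff 40.4 − 7.6×2.0 = 25.2) won't mimic when 25.2 ≥ 68.7 − 7.6·d*, i.e. d* ≥ 5.72.
Both must hold, so d* = max(5.43, 5.72) = 5.72. The mid-fitness type's constraint binds.

5.72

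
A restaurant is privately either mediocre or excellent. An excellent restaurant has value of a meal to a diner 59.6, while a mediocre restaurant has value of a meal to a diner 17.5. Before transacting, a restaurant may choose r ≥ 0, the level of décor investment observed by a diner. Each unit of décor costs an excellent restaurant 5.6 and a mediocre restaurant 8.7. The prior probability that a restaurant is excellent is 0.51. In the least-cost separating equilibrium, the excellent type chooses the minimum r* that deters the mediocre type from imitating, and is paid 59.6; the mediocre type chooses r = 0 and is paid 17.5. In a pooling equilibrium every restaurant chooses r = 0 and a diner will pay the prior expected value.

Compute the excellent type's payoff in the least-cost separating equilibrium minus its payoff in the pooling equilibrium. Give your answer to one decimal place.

-6.5

Least-cost separating signal: r* solves 17.5 = 59.6 − 8.7·r*, so r* = (59.6 − 17.5)/8.7 ≈ 4.8391.
Excellent type's separating payoff: 59.6 − 5.6 × r* = 59.6 − 5.6 × (59.6 − 17.5)/8.7 = 59.6 − 235.76/8.7 ≈ 32.501.
Pooling payoff: 0.51 × 59.6 + 0.49 × 17.5 = 38.971.
Difference: 32.501 − 38.971 = -6.47, i.e. -6.5 to one decimal place.
The excellent type would prefer the pooling outcome.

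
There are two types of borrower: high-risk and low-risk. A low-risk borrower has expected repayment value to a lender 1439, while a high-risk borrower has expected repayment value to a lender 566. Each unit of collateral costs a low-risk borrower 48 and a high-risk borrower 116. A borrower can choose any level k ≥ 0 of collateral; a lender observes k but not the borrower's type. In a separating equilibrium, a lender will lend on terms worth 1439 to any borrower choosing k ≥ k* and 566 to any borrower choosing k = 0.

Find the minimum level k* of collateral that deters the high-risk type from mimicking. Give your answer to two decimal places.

7.53

A high-risk borrower choosing k = 0 receives 566.
Imitating at k* instead would pay 1439 at cost 116·k*, netting 1439 − 116·k*.
Indifference: 566 = 1439 − 116·k*, so k* = (1439 − 566) / 116 ≈ 7.53.
At k* the high-risk type's incentive constraint just binds; the low-risk type strictly prefers k* since its per-unit cost is lower.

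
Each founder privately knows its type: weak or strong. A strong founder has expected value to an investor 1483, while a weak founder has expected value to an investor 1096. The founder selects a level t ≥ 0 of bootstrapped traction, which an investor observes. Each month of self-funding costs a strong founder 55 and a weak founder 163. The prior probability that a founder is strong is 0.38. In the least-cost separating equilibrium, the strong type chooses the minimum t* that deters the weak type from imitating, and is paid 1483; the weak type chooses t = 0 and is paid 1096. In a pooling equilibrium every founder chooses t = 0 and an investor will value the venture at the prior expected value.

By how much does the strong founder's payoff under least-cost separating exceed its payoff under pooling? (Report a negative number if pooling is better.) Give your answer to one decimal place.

109.4

Least-cost separating signal: t* solves 1096 = 1483 − 163·t*, so t* = (1483 − 1096)/163 ≈ 2.3742.
Strong type's separating payoff: 1483 − 55 × t* = 1483 − 55 × (1483 − 1096)/163 = 1483 − 21285/163 ≈ 1352.417.
Pooling payoff: 0.38 × 1483 + 0.62 × 1096 = 1243.06.
Difference: 1352.417 − 1243.06 = 109.357, i.e. 109.4 to one decimal place.
The strong type prefers to separate.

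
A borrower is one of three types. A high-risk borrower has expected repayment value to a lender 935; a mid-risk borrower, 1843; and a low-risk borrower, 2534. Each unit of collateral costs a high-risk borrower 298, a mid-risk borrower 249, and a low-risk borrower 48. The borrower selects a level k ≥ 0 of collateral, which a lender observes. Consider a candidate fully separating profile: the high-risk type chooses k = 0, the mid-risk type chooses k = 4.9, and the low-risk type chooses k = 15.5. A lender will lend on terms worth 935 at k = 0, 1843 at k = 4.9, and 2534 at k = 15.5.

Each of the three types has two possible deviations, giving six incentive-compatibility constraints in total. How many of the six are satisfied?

Mid-risk (own payoff 1843 − 249×4.9 = 622.9): to k=0 gives 935 → profitable ✗; to k=15.5 gives 2534 − 249×15.5 = -1325.5 → no gain ✓.
Low-risk (own payoff 2534 − 48×15.5 = 1790): to k=0 gives 935 → no gain ✓; to k=4.9 gives 1843 − 48×4.9 = 1607.8 → no gain ✓.
High-risk (own payoff 935): to k=4.9 gives 1843 − 298×4.9 = 382.8 → no gain ✓; to k=15.5 gives 2534 − 298×15.5 = -2085 → no gain ✓.
5 of the 6 constraints hold; not an equilibrium.

5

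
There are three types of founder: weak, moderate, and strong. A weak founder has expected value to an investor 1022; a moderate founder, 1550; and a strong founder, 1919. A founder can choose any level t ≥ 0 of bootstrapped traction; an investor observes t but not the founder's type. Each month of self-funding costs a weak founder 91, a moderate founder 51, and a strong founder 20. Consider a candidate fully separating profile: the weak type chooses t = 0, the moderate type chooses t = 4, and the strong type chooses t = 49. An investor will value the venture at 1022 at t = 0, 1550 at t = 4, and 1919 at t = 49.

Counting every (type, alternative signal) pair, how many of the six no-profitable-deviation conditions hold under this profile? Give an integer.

3

Weak (own payoff 1022): to t=4 gives 1550 − 91×4 = 1186 → profitable ✗; to t=49 gives 1919 − 91×49 = -2540 → no gain ✓.
Moderate (own payoff 1550 − 51×4 = 1346): to t=0 gives 1022 → no gain ✓; to t=49 gives 1919 − 51×49 = -580 → no gain ✓.
Strong (own payoff 1919 − 20×49 = 939): to t=0 gives 1022 → profitable ✗; to t=4 gives 1550 − 20×4 = 1470 → profitable ✗.
3 of the 6 constraints hold; not an equilibrium.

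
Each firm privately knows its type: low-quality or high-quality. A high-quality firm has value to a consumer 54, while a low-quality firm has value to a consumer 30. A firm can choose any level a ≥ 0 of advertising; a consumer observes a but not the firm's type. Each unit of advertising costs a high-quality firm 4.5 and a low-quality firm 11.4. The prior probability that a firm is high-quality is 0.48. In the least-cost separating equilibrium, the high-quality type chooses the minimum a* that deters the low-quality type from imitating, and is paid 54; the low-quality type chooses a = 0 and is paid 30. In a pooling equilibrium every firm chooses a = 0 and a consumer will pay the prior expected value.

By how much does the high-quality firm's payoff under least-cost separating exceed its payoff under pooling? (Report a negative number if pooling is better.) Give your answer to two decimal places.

Least-cost separating signal: a* solves 30 = 54 − 11.4·a*, so a* = (54 − 30)/11.4 ≈ 2.1053.
High-quality type's separating payoff: 54 − 4.5 × a* = 54 − 4.5 × (54 − 30)/11.4 = 54 − 108/11.4 ≈ 44.5263.
Pooling payoff: 0.48 × 54 + 0.52 × 30 = 41.52.
Difference: 44.5263 − 41.52 = 3.0063, i.e. 3.01 to two decimal places.
The high-quality type prefers to separate.

3.01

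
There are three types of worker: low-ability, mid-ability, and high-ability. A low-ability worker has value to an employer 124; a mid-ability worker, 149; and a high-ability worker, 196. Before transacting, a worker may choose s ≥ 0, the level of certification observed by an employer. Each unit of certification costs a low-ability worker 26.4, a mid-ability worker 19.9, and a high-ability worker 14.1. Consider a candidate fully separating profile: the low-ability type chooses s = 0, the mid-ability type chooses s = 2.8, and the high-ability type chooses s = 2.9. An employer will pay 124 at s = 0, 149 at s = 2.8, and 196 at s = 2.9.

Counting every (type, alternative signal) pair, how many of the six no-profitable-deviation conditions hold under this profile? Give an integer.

4

Mid-ability (own payoff 149 − 19.9×2.8 = 93.28): to s=0 gives 124 → profitable ✗; to s=2.9 gives 196 − 19.9×2.9 = 138.29 → profitable ✗.
High-ability (own payoff 196 − 14.1×2.9 = 155.11): to s=0 gives 124 → no gain ✓; to s=2.8 gives 149 − 14.1×2.8 = 109.52 → no gain ✓.
Low-ability (own payoff 124): to s=2.8 gives 149 − 26.4×2.8 = 75.08 → no gain ✓; to s=2.9 gives 196 − 26.4×2.9 = 119.44 → no gain ✓.
4 of the 6 constraints hold; not an equilibrium.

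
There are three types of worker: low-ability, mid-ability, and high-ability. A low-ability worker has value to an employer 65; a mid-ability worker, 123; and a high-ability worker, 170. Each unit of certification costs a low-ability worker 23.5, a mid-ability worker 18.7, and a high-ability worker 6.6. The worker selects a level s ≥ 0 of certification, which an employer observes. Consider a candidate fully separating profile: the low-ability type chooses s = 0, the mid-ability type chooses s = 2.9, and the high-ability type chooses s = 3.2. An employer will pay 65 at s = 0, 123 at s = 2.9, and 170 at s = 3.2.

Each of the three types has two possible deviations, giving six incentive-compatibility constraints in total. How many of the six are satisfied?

High-ability (own payoff 170 − 6.6×3.2 = 148.88): to s=0 gives 65 → no gain ✓; to s=2.9 gives 123 − 6.6×2.9 = 103.86 → no gain ✓.
Low-ability (own payoff 65): to s=2.9 gives 123 − 23.5×2.9 = 54.85 → no gain ✓; to s=3.2 gives 170 − 23.5×3.2 = 94.8 → profitable ✗.
Mid-ability (own payoff 123 − 18.7×2.9 = 68.77): to s=0 gives 65 → no gain ✓; to s=3.2 gives 170 − 18.7×3.2 = 110.16 → profitable ✗.
4 of the 6 constraints hold; not an equilibrium.

4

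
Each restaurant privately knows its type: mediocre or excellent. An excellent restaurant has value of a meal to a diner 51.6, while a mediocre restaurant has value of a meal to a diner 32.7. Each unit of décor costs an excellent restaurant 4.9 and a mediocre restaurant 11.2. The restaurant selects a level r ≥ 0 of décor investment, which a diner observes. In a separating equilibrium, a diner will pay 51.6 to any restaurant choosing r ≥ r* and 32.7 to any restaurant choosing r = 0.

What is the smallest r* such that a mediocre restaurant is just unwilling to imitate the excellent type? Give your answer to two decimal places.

A mediocre restaurant choosing r = 0 receives 32.7.
Imitating at r* instead would pay 51.6 at cost 11.2·r*, netting 51.6 − 11.2·r*.
Indifference: 32.7 = 51.6 − 11.2·r*, so r* = (51.6 − 32.7) / 11.2 ≈ 1.69.
At r* the mediocre type's incentive constraint just binds; the excellent type strictly prefers r* since its per-unit cost is lower.

1.69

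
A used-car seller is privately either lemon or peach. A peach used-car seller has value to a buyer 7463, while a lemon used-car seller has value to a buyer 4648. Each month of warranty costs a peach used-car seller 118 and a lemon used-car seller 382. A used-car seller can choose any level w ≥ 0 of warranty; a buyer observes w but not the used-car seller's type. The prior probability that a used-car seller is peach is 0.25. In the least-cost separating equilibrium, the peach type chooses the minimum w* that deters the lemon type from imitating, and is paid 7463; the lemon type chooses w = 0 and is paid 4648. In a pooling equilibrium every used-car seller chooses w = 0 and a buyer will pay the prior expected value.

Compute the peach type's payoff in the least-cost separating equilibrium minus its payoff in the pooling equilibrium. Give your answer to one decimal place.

1241.7

Least-cost separating signal: w* solves 4648 = 7463 − 382·w*, so w* = (7463 − 4648)/382 ≈ 7.3691.
Peach type's separating payoff: 7463 − 118 × w* = 7463 − 118 × (7463 − 4648)/382 = 7463 − 332170/382 ≈ 6593.445.
Pooling payoff: 0.25 × 7463 + 0.75 × 4648 = 5351.75.
Difference: 6593.445 − 5351.75 = 1241.695, i.e. 1241.7 to one decimal place.
The peach type prefers to separate.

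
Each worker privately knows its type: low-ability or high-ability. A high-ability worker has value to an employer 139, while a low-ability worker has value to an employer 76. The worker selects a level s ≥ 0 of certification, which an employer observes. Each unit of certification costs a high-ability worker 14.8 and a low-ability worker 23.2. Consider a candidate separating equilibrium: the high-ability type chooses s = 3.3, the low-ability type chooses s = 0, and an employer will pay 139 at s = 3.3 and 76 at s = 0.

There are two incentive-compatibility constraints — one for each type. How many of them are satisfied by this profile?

High-ability type: signal → 139 − 14.8 × 3.3 = 90.16; deviate to 0 → 76. IC holds (90.16 ≥ 76).
Low-ability type: stay at 0 → 76; mimic → 139 − 23.2 × 3.3 = 62.44. IC holds (76 ≥ 62.44).
2 of 2 constraints hold, so this is a separating equilibrium.

2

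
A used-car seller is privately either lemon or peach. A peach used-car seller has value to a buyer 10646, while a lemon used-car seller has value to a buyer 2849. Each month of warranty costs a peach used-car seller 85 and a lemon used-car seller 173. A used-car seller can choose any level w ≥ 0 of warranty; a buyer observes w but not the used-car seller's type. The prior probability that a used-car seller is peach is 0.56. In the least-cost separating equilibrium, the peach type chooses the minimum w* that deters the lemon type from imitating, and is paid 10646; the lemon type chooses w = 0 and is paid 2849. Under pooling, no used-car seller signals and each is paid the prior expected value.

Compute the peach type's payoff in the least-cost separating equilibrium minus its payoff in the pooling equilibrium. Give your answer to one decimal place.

Least-cost separating signal: w* solves 2849 = 10646 − 173·w*, so w* = (10646 − 2849)/173 ≈ 45.0694.
Peach type's separating payoff: 10646 − 85 × w* = 10646 − 85 × (10646 − 2849)/173 = 10646 − 662745/173 ≈ 6815.104.
Pooling payoff: 0.56 × 10646 + 0.44 × 2849 = 7215.32.
Difference: 6815.104 − 7215.32 = -400.216, i.e. -400.2 to one decimal place.
The peach type would prefer the pooling outcome.

-400.2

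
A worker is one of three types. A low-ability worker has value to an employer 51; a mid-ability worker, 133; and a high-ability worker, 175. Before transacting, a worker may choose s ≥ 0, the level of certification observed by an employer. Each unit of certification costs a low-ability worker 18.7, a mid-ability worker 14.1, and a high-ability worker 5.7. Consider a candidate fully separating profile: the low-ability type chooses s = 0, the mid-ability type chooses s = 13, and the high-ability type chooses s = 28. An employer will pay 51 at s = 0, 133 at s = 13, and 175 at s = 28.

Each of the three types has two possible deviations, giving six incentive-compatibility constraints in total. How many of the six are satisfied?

3

High-ability (own payoff 175 − 5.7×28 = 15.4): to s=0 gives 51 → profitable ✗; to s=13 gives 133 − 5.7×13 = 58.9 → profitable ✗.
Mid-ability (own payoff 133 − 14.1×13 = -50.3): to s=0 gives 51 → profitable ✗; to s=28 gives 175 − 14.1×28 = -219.8 → no gain ✓.
Low-ability (own payoff 51): to s=13 gives 133 − 18.7×13 = -110.1 → no gain ✓; to s=28 gives 175 − 18.7×28 = -348.6 → no gain ✓.
3 of the 6 constraints hold; not an equilibrium.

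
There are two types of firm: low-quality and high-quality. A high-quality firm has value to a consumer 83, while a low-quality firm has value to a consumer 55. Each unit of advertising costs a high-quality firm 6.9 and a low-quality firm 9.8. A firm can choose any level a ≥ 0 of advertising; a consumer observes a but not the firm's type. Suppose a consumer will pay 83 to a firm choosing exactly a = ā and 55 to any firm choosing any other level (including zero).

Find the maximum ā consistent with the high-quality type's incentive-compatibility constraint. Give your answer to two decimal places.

4.06

Choosing ā yields the high-quality type 83 − 6.9·ā; choosing zero yields 55.
The high-quality type is indifferent at 83 − 6.9·ā = 55, i.e. ā = (83 − 55) / 6.9 ≈ 4.06.
For any ā above 4.06 the high-quality type would rather pool at zero, so separation collapses.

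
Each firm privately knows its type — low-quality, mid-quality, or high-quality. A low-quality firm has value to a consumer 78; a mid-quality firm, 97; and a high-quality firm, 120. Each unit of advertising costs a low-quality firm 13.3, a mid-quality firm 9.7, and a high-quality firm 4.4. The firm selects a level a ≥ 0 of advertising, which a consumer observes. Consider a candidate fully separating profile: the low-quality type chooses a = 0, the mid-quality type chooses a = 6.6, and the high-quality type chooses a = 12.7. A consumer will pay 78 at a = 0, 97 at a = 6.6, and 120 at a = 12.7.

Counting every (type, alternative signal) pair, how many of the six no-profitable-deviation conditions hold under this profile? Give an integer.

Low-quality (own payoff 78): to a=6.6 gives 97 − 13.3×6.6 = 9.22 → no gain ✓; to a=12.7 gives 120 − 13.3×12.7 = -48.91 → no gain ✓.
Mid-quality (own payoff 97 − 9.7×6.6 = 32.98): to a=0 gives 78 → profitable ✗; to a=12.7 gives 120 − 9.7×12.7 = -3.19 → no gain ✓.
High-quality (own payoff 120 − 4.4×12.7 = 64.12): to a=0 gives 78 → profitable ✗; to a=6.6 gives 97 − 4.4×6.6 = 67.96 → profitable ✗.
3 of the 6 constraints hold; not an equilibrium.

3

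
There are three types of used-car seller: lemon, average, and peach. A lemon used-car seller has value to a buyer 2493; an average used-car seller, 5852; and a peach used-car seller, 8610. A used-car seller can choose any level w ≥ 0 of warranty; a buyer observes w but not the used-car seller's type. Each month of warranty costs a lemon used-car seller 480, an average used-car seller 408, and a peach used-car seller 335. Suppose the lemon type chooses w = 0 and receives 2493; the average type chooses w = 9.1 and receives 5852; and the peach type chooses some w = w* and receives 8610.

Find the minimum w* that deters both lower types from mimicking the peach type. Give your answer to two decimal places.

15.86

Lemon type (on-path payoff 2493) won't mimic when 2493 ≥ 8610 − 480·w*, i.e. w* ≥ 12.74.
Average type (on-path payoff 5852 − 408×9.1 = 2139.2) won't mimic when 2139.2 ≥ 8610 − 408·w*, i.e. w* ≥ 15.86.
Both must hold, so w* = max(12.74, 15.86) = 15.86. The average type's constraint binds.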